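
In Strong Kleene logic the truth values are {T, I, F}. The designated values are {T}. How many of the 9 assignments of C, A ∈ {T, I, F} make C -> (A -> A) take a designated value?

7

Of the 9 assignments, 7 give a value in {T}.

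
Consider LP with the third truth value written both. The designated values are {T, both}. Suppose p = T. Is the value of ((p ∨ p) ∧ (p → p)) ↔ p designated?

p ∨ p = T ∨ T = T
p → p = T → T = T
(p ∨ p) ∧ (p → p) = T ∧ T = T
((p ∨ p) ∧ (p → p)) ↔ p = T ↔ T = T
T ∈ {T, both}.

Yes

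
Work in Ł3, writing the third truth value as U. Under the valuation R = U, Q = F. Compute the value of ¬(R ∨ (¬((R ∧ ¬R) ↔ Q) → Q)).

U

¬R = ¬U = U
R ∧ ¬R = U ∧ U = U
(R ∧ ¬R) ↔ Q = U ↔ F = U  [1 − |½−0|]
¬((R ∧ ¬R) ↔ Q) = ¬U = U
¬((R ∧ ¬R) ↔ Q) → Q = U → F = U
R ∨ (¬((R ∧ ¬R) ↔ Q) → Q) = U ∨ U = U
¬(R ∨ (¬((R ∧ ¬R) ↔ Q) → Q)) = ¬U = U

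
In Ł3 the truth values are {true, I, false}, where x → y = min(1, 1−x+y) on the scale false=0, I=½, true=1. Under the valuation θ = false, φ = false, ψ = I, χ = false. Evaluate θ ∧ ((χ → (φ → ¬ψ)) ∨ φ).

false

¬ψ = ¬I = I
φ → ¬ψ = false → I = true
χ → (φ → ¬ψ) = false → true = true
(χ → (φ → ¬ψ)) ∨ φ = true ∨ false = true
θ ∧ ((χ → (φ → ¬ψ)) ∨ φ) = false ∧ true = false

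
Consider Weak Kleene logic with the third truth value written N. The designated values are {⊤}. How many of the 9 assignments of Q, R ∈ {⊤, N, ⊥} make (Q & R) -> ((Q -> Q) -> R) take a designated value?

4

Designated under: (Q=⊤, R=⊤); (Q=⊤, R=⊥); (Q=⊥, R=⊤); (Q=⊥, R=⊥).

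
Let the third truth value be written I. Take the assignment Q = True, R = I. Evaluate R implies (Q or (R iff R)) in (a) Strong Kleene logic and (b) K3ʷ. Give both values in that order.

True; I

In Strong Kleene logic: R iff R = I iff I = I
Q or (R iff R) = True or I = True
R implies (Q or (R iff R)) = I implies True = True  [not I or True]
In K3ʷ: R iff R = I iff I = I
Q or (R iff R) = True or I = I
R implies (Q or (R iff R)) = I implies I = I  [any arg is the third value ⇒ result is the third value]
They differ because Strong Kleene logic and K3ʷ treat I differently under the binary connectives.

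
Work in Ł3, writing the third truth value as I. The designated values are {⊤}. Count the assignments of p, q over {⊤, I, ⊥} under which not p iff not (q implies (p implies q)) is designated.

Designated under: (p=⊤, q=⊤); (p=⊤, q=I); (p=⊤, q=⊥).

3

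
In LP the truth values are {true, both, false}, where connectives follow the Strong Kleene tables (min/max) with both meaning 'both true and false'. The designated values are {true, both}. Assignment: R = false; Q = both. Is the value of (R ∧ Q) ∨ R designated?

No

R ∧ Q = false ∧ both = false
(R ∧ Q) ∨ R = false ∨ false = false
false ∉ {true, both}.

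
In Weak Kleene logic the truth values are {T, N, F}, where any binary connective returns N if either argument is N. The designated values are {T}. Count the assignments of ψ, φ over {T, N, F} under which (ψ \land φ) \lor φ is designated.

2

Designated under: (ψ=T, φ=T); (ψ=F, φ=T).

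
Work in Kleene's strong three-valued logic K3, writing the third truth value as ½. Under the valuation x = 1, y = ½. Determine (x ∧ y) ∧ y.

½

x ∧ y = 1 ∧ ½ = ½
(x ∧ y) ∧ y = ½ ∧ ½ = ½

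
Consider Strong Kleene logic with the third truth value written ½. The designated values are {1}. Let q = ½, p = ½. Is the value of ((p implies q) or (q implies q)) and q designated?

p implies q = ½ implies ½ = ½  [not ½ or ½]
q implies q = ½ implies ½ = ½
(p implies q) or (q implies q) = ½ or ½ = ½
((p implies q) or (q implies q)) and q = ½ and ½ = ½
½ ∉ {1}.

No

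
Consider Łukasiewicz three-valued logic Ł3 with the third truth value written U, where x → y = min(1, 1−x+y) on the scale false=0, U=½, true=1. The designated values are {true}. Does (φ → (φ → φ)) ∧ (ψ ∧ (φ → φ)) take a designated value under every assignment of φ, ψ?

Countermodel: φ=true, ψ=U gives U, which is not designated.

No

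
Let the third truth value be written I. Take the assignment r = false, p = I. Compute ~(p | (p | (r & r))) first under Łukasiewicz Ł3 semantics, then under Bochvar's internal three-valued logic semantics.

I; I

In Łukasiewicz Ł3: r & r = false & false = false
p | (r & r) = I | false = I
p | (p | (r & r)) = I | I = I
~(p | (p | (r & r))) = ~I = I
In Bochvar's internal three-valued logic: r & r = false & false = false
p | (r & r) = I | false = I
p | (p | (r & r)) = I | I = I
~(p | (p | (r & r))) = ~I = I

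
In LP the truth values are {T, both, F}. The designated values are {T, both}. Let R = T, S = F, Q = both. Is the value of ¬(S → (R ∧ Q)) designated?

No

R ∧ Q = T ∧ both = both
S → (R ∧ Q) = F → both = T  [¬F ∨ both]
¬(S → (R ∧ Q)) = ¬T = F
F ∉ {T, both}.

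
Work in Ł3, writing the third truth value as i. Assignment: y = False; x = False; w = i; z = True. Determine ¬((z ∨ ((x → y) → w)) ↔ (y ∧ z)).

True

x → y = False → False = True
(x → y) → w = True → i = i  [min(1, 1−1+½)]
z ∨ ((x → y) → w) = True ∨ i = True
y ∧ z = False ∧ True = False
(z ∨ ((x → y) → w)) ↔ (y ∧ z) = True ↔ False = False
¬((z ∨ ((x → y) → w)) ↔ (y ∧ z)) = ¬False = True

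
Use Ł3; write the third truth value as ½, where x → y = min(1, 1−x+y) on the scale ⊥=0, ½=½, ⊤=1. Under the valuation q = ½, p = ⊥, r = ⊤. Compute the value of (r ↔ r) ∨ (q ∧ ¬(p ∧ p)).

⊤

r ↔ r = ⊤ ↔ ⊤ = ⊤
p ∧ p = ⊥ ∧ ⊥ = ⊥
¬(p ∧ p) = ¬⊥ = ⊤
q ∧ ¬(p ∧ p) = ½ ∧ ⊤ = ½
(r ↔ r) ∨ (q ∧ ¬(p ∧ p)) = ⊤ ∨ ½ = ⊤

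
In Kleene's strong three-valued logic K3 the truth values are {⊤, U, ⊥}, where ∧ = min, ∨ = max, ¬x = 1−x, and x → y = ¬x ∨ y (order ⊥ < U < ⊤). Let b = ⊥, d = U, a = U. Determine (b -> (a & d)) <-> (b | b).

⊥

a & d = U & U = U
b -> (a & d) = ⊥ -> U = ⊤  [~⊥ | U]
b | b = ⊥ | ⊥ = ⊥
(b -> (a & d)) <-> (b | b) = ⊤ <-> ⊥ = ⊥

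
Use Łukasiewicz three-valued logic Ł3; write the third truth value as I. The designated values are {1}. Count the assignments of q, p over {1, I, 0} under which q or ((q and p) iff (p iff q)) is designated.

Of the 9 assignments, 5 give a value in {1}.

5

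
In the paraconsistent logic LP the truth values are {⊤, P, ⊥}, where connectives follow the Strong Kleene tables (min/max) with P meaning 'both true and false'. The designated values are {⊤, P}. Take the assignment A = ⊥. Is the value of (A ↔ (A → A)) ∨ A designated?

A → A = ⊥ → ⊥ = ⊤
A ↔ (A → A) = ⊥ ↔ ⊤ = ⊥
(A ↔ (A → A)) ∨ A = ⊥ ∨ ⊥ = ⊥
⊥ ∉ {⊤, P}.

No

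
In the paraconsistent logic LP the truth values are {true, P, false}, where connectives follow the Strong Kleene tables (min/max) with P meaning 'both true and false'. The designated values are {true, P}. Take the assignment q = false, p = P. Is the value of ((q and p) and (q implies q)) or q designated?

No

q and p = false and P = false
q implies q = false implies false = true
(q and p) and (q implies q) = false and true = false
((q and p) and (q implies q)) or q = false or false = false
false ∉ {true, P}.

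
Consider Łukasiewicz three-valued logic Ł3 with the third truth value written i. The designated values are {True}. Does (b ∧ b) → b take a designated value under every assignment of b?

Every assignment of b over {True, i, False} gives a value in {True}.
In particular, with b=i: (b ∧ b) → b = True.

Yes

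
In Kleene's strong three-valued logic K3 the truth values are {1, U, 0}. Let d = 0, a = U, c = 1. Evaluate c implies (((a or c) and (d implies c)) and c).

a or c = U or 1 = 1
d implies c = 0 implies 1 = 1
(a or c) and (d implies c) = 1 and 1 = 1
((a or c) and (d implies c)) and c = 1 and 1 = 1
c implies (((a or c) and (d implies c)) and c) = 1 implies 1 = 1

1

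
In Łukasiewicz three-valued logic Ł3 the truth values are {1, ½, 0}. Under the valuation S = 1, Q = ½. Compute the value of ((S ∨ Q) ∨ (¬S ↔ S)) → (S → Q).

½

S ∨ Q = 1 ∨ ½ = 1
¬S = ¬1 = 0
¬S ↔ S = 0 ↔ 1 = 0
(S ∨ Q) ∨ (¬S ↔ S) = 1 ∨ 0 = 1
S → Q = 1 → ½ = ½  [min(1, 1−1+½)]
((S ∨ Q) ∨ (¬S ↔ S)) → (S → Q) = 1 → ½ = ½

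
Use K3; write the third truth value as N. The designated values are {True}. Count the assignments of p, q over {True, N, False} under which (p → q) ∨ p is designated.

Of the 9 assignments, 7 give a value in {True}.

7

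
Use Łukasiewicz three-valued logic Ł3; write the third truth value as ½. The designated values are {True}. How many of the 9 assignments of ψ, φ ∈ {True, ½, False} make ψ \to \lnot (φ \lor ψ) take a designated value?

Of the 9 assignments, 5 give a value in {True}.

5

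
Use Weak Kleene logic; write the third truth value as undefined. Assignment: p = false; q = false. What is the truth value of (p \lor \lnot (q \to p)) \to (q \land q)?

true

q \to p = false \to false = true
\lnot (q \to p) = \lnot true = false
p \lor \lnot (q \to p) = false \lor false = false
q \land q = false \land false = false
(p \lor \lnot (q \to p)) \to (q \land q) = false \to false = true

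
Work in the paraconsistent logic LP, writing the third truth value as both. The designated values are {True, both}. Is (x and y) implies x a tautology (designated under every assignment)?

Yes

Every assignment of x, y over {True, both, False} gives a value in {True, both}.
In particular, with x=both, y=both: (x and y) implies x = both.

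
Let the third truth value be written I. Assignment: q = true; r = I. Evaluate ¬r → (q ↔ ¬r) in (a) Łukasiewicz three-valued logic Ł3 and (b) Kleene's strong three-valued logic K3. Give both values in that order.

true; I

In Łukasiewicz three-valued logic Ł3: ¬r = ¬I = I
¬r = ¬I = I
q ↔ ¬r = true ↔ I = I
¬r → (q ↔ ¬r) = I → I = true
In Kleene's strong three-valued logic K3: ¬r = ¬I = I
¬r = ¬I = I
q ↔ ¬r = true ↔ I = I
¬r → (q ↔ ¬r) = I → I = I  [¬I ∨ I]
They differ because Łukasiewicz three-valued logic Ł3 and Kleene's strong three-valued logic K3 treat I differently under implication.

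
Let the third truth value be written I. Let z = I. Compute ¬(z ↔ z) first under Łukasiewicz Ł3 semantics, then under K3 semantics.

In Łukasiewicz Ł3: z ↔ z = I ↔ I = True
¬(z ↔ z) = ¬True = False
In K3: z ↔ z = I ↔ I = I
¬(z ↔ z) = ¬I = I
They differ because Łukasiewicz Ł3 and K3 treat I differently under implication.

False; I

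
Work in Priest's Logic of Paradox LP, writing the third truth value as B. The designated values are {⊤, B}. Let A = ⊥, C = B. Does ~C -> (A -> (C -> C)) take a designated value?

~C = ~B = B
C -> C = B -> B = B
A -> (C -> C) = ⊥ -> B = ⊤
~C -> (A -> (C -> C)) = B -> ⊤ = ⊤
⊤ ∈ {⊤, B}.

Yes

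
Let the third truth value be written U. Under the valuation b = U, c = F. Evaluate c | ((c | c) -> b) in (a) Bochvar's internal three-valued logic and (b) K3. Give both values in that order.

U; T

In Bochvar's internal three-valued logic: c | c = F | F = F
(c | c) -> b = F -> U = U
c | ((c | c) -> b) = F | U = U
In K3: c | c = F | F = F
(c | c) -> b = F -> U = T  [~F | U]
c | ((c | c) -> b) = F | T = T
They differ because Bochvar's internal three-valued logic and K3 treat U differently under the binary connectives.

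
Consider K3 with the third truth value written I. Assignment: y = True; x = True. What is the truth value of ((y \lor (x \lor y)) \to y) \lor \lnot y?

True

x \lor y = True \lor True = True
y \lor (x \lor y) = True \lor True = True
(y \lor (x \lor y)) \to y = True \to True = True
\lnot y = \lnot True = False
((y \lor (x \lor y)) \to y) \lor \lnot y = True \lor False = True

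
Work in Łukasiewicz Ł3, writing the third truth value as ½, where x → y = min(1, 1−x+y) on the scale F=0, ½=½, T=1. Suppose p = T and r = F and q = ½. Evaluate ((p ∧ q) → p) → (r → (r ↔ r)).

p ∧ q = T ∧ ½ = ½
(p ∧ q) → p = ½ → T = T
r ↔ r = F ↔ F = T
r → (r ↔ r) = F → T = T
((p ∧ q) → p) → (r → (r ↔ r)) = T → T = T

T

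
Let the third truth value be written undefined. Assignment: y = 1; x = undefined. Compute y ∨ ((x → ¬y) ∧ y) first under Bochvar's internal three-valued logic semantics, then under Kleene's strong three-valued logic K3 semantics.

undefined; 1

In Bochvar's internal three-valued logic: ¬y = ¬1 = 0
x → ¬y = undefined → 0 = undefined  [any arg is the third value ⇒ result is the third value]
(x → ¬y) ∧ y = undefined ∧ 1 = undefined
y ∨ ((x → ¬y) ∧ y) = 1 ∨ undefined = undefined
In Kleene's strong three-valued logic K3: ¬y = ¬1 = 0
x → ¬y = undefined → 0 = undefined  [¬undefined ∨ 0]
(x → ¬y) ∧ y = undefined ∧ 1 = undefined
y ∨ ((x → ¬y) ∧ y) = 1 ∨ undefined = 1
They differ because Bochvar's internal three-valued logic and Kleene's strong three-valued logic K3 treat undefined differently under the binary connectives.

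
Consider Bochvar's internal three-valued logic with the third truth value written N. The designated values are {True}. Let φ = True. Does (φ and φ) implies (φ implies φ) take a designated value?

Yes

φ and φ = True and True = True
φ implies φ = True implies True = True
(φ and φ) implies (φ implies φ) = True implies True = True
True ∈ {True}.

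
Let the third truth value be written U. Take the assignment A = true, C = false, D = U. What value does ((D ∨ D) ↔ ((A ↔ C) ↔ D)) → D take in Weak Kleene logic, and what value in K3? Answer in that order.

U; U

In Weak Kleene logic: D ∨ D = U ∨ U = U
A ↔ C = true ↔ false = false
(A ↔ C) ↔ D = false ↔ U = U
(D ∨ D) ↔ ((A ↔ C) ↔ D) = U ↔ U = U
((D ∨ D) ↔ ((A ↔ C) ↔ D)) → D = U → U = U  [any arg is the third value ⇒ result is the third value]
In K3: D ∨ D = U ∨ U = U
A ↔ C = true ↔ false = false
(A ↔ C) ↔ D = false ↔ U = U
(D ∨ D) ↔ ((A ↔ C) ↔ D) = U ↔ U = U
((D ∨ D) ↔ ((A ↔ C) ↔ D)) → D = U → U = U  [¬U ∨ U]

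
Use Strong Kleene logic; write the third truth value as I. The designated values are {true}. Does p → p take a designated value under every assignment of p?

Countermodel: p=I gives I, which is not designated.

No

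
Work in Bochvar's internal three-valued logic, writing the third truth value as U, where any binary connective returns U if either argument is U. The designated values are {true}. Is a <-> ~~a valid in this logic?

No

Countermodel: a=U gives U, which is not designated.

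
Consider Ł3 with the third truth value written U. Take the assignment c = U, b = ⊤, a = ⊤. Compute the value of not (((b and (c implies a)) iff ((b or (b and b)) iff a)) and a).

⊥

c implies a = U implies ⊤ = ⊤
b and (c implies a) = ⊤ and ⊤ = ⊤
b and b = ⊤ and ⊤ = ⊤
b or (b and b) = ⊤ or ⊤ = ⊤
(b or (b and b)) iff a = ⊤ iff ⊤ = ⊤
(b and (c implies a)) iff ((b or (b and b)) iff a) = ⊤ iff ⊤ = ⊤
((b and (c implies a)) iff ((b or (b and b)) iff a)) and a = ⊤ and ⊤ = ⊤
not (((b and (c implies a)) iff ((b or (b and b)) iff a)) and a) = not ⊤ = ⊥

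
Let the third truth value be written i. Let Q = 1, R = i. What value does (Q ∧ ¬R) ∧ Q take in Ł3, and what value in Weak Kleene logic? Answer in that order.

In Ł3: ¬R = ¬i = i
Q ∧ ¬R = 1 ∧ i = i
(Q ∧ ¬R) ∧ Q = i ∧ 1 = i
In Weak Kleene logic: ¬R = ¬i = i
Q ∧ ¬R = 1 ∧ i = i
(Q ∧ ¬R) ∧ Q = i ∧ 1 = i

i; i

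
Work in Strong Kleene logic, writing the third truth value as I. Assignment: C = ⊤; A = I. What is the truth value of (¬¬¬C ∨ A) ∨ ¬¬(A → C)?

¬C = ¬⊤ = ⊥
¬¬C = ¬⊥ = ⊤
¬¬¬C = ¬⊤ = ⊥
¬¬¬C ∨ A = ⊥ ∨ I = I
A → C = I → ⊤ = ⊤
¬(A → C) = ¬⊤ = ⊥
¬¬(A → C) = ¬⊥ = ⊤
(¬¬¬C ∨ A) ∨ ¬¬(A → C) = I ∨ ⊤ = ⊤

⊤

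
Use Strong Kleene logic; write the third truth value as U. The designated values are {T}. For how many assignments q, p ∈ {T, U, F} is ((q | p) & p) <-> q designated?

2

Designated under: (q=T, p=T); (q=F, p=F).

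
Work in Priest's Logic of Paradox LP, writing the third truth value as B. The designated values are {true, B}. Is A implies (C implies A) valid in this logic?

Yes

Every assignment of A, C over {true, B, false} gives a value in {true, B}.
In particular, with A=B, C=B: A implies (C implies A) = B.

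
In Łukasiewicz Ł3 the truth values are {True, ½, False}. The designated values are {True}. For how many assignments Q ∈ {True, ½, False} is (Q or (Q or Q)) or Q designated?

1

Q=True: True ✓
Q=½: ½ ·
Q=False: False ·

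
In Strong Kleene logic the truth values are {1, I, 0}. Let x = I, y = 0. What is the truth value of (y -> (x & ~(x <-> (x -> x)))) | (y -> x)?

x -> x = I -> I = I  [~I | I]
x <-> (x -> x) = I <-> I = I
~(x <-> (x -> x)) = ~I = I
x & ~(x <-> (x -> x)) = I & I = I
y -> (x & ~(x <-> (x -> x))) = 0 -> I = 1
y -> x = 0 -> I = 1
(y -> (x & ~(x <-> (x -> x)))) | (y -> x) = 1 | 1 = 1

1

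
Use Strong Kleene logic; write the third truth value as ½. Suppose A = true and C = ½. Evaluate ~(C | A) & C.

C | A = ½ | true = true
~(C | A) = ~true = false
~(C | A) & C = false & ½ = false

false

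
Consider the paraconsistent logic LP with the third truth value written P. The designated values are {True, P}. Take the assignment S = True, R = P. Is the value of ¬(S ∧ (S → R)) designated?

Yes

S → R = True → P = P  [¬True ∨ P]
S ∧ (S → R) = True ∧ P = P
¬(S ∧ (S → R)) = ¬P = P
P ∈ {True, P}.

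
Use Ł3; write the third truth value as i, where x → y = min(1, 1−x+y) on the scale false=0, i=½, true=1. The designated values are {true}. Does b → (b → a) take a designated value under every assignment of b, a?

Countermodel: b=true, a=i gives i, which is not designated.

No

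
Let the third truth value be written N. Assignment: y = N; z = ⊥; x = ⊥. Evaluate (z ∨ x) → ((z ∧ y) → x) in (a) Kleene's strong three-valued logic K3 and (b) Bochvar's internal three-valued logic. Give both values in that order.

In Kleene's strong three-valued logic K3: z ∨ x = ⊥ ∨ ⊥ = ⊥
z ∧ y = ⊥ ∧ N = ⊥
(z ∧ y) → x = ⊥ → ⊥ = ⊤
(z ∨ x) → ((z ∧ y) → x) = ⊥ → ⊤ = ⊤
In Bochvar's internal three-valued logic: z ∨ x = ⊥ ∨ ⊥ = ⊥
z ∧ y = ⊥ ∧ N = N
(z ∧ y) → x = N → ⊥ = N  [any arg is the third value ⇒ result is the third value]
(z ∨ x) → ((z ∧ y) → x) = ⊥ → N = N
They differ because Kleene's strong three-valued logic K3 and Bochvar's internal three-valued logic treat N differently under the binary connectives.

⊤; N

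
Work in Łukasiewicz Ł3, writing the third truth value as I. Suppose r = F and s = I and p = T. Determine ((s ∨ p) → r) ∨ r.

s ∨ p = I ∨ T = T
(s ∨ p) → r = T → F = F
((s ∨ p) → r) ∨ r = F ∨ F = F

F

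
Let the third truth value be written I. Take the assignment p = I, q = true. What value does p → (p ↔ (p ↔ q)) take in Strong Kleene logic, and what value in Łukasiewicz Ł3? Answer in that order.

In Strong Kleene logic: p ↔ q = I ↔ true = I
p ↔ (p ↔ q) = I ↔ I = I
p → (p ↔ (p ↔ q)) = I → I = I
In Łukasiewicz Ł3: p ↔ q = I ↔ true = I
p ↔ (p ↔ q) = I ↔ I = true
p → (p ↔ (p ↔ q)) = I → true = true
They differ because Strong Kleene logic and Łukasiewicz Ł3 treat I differently under implication.

I; true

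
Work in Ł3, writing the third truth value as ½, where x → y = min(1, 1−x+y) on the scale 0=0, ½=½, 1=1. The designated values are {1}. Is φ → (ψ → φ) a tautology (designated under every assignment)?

Yes

Every assignment of φ, ψ over {1, ½, 0} gives a value in {1}.
In particular, with φ=½, ψ=½: φ → (ψ → φ) = 1.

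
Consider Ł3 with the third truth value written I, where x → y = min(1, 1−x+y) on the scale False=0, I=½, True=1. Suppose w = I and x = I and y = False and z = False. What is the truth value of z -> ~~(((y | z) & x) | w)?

y | z = False | False = False
(y | z) & x = False & I = False
((y | z) & x) | w = False | I = I
~(((y | z) & x) | w) = ~I = I
~~(((y | z) & x) | w) = ~I = I
z -> ~~(((y | z) & x) | w) = False -> I = True  [min(1, 1−0+½)]

True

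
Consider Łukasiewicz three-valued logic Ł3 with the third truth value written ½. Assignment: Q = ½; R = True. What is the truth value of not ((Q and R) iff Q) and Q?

False

Q and R = ½ and True = ½
(Q and R) iff Q = ½ iff ½ = True  [1 − |½−½|]
not ((Q and R) iff Q) = not True = False
not ((Q and R) iff Q) and Q = False and ½ = False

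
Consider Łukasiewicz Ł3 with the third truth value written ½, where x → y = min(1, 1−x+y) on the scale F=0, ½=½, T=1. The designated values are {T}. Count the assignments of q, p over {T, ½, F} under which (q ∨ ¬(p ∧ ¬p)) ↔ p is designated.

Of the 9 assignments, 5 give a value in {T}.

5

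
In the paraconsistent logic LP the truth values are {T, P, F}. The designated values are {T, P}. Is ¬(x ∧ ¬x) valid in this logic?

Yes

Every assignment of x over {T, P, F} gives a value in {T, P}.
In particular, with x=P: ¬(x ∧ ¬x) = P.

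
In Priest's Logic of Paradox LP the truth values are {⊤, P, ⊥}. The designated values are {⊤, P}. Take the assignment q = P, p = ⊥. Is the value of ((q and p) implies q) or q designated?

Yes

q and p = P and ⊥ = ⊥
(q and p) implies q = ⊥ implies P = ⊤  [not ⊥ or P]
((q and p) implies q) or q = ⊤ or P = ⊤
⊤ ∈ {⊤, P}.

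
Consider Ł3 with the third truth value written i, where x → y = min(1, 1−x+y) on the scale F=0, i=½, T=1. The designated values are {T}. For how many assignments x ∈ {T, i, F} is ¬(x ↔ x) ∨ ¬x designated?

x=T: F ·
x=i: i ·
x=F: T ✓

1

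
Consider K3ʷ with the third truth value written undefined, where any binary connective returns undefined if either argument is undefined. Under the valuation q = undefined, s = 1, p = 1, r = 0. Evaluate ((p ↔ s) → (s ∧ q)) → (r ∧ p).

p ↔ s = 1 ↔ 1 = 1
s ∧ q = 1 ∧ undefined = undefined
(p ↔ s) → (s ∧ q) = 1 → undefined = undefined  [any arg is the third value ⇒ result is the third value]
r ∧ p = 0 ∧ 1 = 0
((p ↔ s) → (s ∧ q)) → (r ∧ p) = undefined → 0 = undefined

undefined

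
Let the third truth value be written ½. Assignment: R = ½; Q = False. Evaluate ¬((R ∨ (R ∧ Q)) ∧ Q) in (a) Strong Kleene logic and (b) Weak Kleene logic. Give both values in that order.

In Strong Kleene logic: R ∧ Q = ½ ∧ False = False
R ∨ (R ∧ Q) = ½ ∨ False = ½
(R ∨ (R ∧ Q)) ∧ Q = ½ ∧ False = False
¬((R ∨ (R ∧ Q)) ∧ Q) = ¬False = True
In Weak Kleene logic: R ∧ Q = ½ ∧ False = ½
R ∨ (R ∧ Q) = ½ ∨ ½ = ½
(R ∨ (R ∧ Q)) ∧ Q = ½ ∧ False = ½
¬((R ∨ (R ∧ Q)) ∧ Q) = ¬½ = ½
They differ because Strong Kleene logic and Weak Kleene logic treat ½ differently under the binary connectives.

True; ½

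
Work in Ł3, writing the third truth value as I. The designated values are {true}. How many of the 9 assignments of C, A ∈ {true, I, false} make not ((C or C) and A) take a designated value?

Of the 9 assignments, 5 give a value in {true}.

5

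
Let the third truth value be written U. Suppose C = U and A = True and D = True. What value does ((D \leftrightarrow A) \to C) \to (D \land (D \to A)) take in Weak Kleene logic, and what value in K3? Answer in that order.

U; True

In Weak Kleene logic: D \leftrightarrow A = True \leftrightarrow True = True
(D \leftrightarrow A) \to C = True \to U = U  [any arg is the third value ⇒ result is the third value]
D \to A = True \to True = True
D \land (D \to A) = True \land True = True
((D \leftrightarrow A) \to C) \to (D \land (D \to A)) = U \to True = U
In K3: D \leftrightarrow A = True \leftrightarrow True = True
(D \leftrightarrow A) \to C = True \to U = U  [\lnot True \lor U]
D \to A = True \to True = True
D \land (D \to A) = True \land True = True
((D \leftrightarrow A) \to C) \to (D \land (D \to A)) = U \to True = True
They differ because Weak Kleene logic and K3 treat U differently under the binary connectives.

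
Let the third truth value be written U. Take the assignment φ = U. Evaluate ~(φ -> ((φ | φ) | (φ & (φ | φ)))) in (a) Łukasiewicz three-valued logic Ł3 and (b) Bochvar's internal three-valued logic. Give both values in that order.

In Łukasiewicz three-valued logic Ł3: φ | φ = U | U = U
φ | φ = U | U = U
φ & (φ | φ) = U & U = U
(φ | φ) | (φ & (φ | φ)) = U | U = U
φ -> ((φ | φ) | (φ & (φ | φ))) = U -> U = true  [min(1, 1−½+½)]
~(φ -> ((φ | φ) | (φ & (φ | φ)))) = ~true = false
In Bochvar's internal three-valued logic: φ | φ = U | U = U
φ | φ = U | U = U
φ & (φ | φ) = U & U = U
(φ | φ) | (φ & (φ | φ)) = U | U = U
φ -> ((φ | φ) | (φ & (φ | φ))) = U -> U = U  [any arg is the third value ⇒ result is the third value]
~(φ -> ((φ | φ) | (φ & (φ | φ)))) = ~U = U
They differ because Łukasiewicz three-valued logic Ł3 and Bochvar's internal three-valued logic treat U differently under the binary connectives.

false; U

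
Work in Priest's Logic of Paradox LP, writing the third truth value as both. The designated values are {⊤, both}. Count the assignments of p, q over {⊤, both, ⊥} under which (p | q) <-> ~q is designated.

Of the 9 assignments, 5 give a value in {⊤, both}.

5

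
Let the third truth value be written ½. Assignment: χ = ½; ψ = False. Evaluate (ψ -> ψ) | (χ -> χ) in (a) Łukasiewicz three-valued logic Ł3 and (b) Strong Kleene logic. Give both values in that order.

In Łukasiewicz three-valued logic Ł3: ψ -> ψ = False -> False = True
χ -> χ = ½ -> ½ = True  [min(1, 1−½+½)]
(ψ -> ψ) | (χ -> χ) = True | True = True
In Strong Kleene logic: ψ -> ψ = False -> False = True
χ -> χ = ½ -> ½ = ½  [~½ | ½]
(ψ -> ψ) | (χ -> χ) = True | ½ = True

True; True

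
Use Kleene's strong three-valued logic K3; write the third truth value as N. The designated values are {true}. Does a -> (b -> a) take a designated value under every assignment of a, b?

Countermodel: a=N, b=true gives N, which is not designated.

No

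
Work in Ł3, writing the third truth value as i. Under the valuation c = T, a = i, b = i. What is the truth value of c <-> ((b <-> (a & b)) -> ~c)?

F

a & b = i & i = i
b <-> (a & b) = i <-> i = T  [1 − |½−½|]
~c = ~T = F
(b <-> (a & b)) -> ~c = T -> F = F
c <-> ((b <-> (a & b)) -> ~c) = T <-> F = F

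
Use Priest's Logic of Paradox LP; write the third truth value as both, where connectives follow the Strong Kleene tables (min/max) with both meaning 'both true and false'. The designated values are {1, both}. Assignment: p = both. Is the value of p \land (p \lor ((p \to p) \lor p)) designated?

p \to p = both \to both = both  [\lnot both \lor both]
(p \to p) \lor p = both \lor both = both
p \lor ((p \to p) \lor p) = both \lor both = both
p \land (p \lor ((p \to p) \lor p)) = both \land both = both
both ∈ {1, both}.

Yes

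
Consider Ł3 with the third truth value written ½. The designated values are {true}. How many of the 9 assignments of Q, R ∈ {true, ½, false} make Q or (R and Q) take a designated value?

3

Designated under: (Q=true, R=true); (Q=true, R=½); (Q=true, R=false).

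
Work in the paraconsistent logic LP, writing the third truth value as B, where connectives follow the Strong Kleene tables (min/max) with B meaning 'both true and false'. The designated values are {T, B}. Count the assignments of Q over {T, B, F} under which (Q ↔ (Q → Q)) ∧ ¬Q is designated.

Q=T: F ·
Q=B: B ✓
Q=F: F ·

1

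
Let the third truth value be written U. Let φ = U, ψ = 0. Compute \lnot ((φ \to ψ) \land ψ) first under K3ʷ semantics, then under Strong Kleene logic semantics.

In K3ʷ: φ \to ψ = U \to 0 = U  [any arg is the third value ⇒ result is the third value]
(φ \to ψ) \land ψ = U \land 0 = U
\lnot ((φ \to ψ) \land ψ) = \lnot U = U
In Strong Kleene logic: φ \to ψ = U \to 0 = U  [\lnot U \lor 0]
(φ \to ψ) \land ψ = U \land 0 = 0
\lnot ((φ \to ψ) \land ψ) = \lnot 0 = 1
They differ because K3ʷ and Strong Kleene logic treat U differently under the binary connectives.

U; 1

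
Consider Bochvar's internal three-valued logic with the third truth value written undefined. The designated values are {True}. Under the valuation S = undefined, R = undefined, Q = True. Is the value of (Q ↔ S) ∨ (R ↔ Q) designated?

No

Q ↔ S = True ↔ undefined = undefined
R ↔ Q = undefined ↔ True = undefined
(Q ↔ S) ∨ (R ↔ Q) = undefined ∨ undefined = undefined
undefined ∉ {True}.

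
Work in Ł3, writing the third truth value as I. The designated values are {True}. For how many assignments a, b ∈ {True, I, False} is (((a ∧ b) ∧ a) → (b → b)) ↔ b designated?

Designated under: (a=True, b=True); (a=I, b=True); (a=False, b=True).

3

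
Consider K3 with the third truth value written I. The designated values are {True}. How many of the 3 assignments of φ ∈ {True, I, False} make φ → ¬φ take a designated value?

φ=True: False ·
φ=I: I ·
φ=False: True ✓

1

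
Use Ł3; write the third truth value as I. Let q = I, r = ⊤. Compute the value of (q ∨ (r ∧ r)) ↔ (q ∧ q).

I

r ∧ r = ⊤ ∧ ⊤ = ⊤
q ∨ (r ∧ r) = I ∨ ⊤ = ⊤
q ∧ q = I ∧ I = I
(q ∨ (r ∧ r)) ↔ (q ∧ q) = ⊤ ↔ I = I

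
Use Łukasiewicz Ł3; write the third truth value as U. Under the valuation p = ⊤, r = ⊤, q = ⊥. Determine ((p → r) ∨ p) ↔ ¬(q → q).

p → r = ⊤ → ⊤ = ⊤
(p → r) ∨ p = ⊤ ∨ ⊤ = ⊤
q → q = ⊥ → ⊥ = ⊤
¬(q → q) = ¬⊤ = ⊥
((p → r) ∨ p) ↔ ¬(q → q) = ⊤ ↔ ⊥ = ⊥

⊥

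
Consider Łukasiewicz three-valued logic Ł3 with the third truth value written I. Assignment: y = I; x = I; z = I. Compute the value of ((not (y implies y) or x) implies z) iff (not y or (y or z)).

y implies y = I implies I = T  [min(1, 1−½+½)]
not (y implies y) = not T = F
not (y implies y) or x = F or I = I
(not (y implies y) or x) implies z = I implies I = T
not y = not I = I
y or z = I or I = I
not y or (y or z) = I or I = I
((not (y implies y) or x) implies z) iff (not y or (y or z)) = T iff I = I

I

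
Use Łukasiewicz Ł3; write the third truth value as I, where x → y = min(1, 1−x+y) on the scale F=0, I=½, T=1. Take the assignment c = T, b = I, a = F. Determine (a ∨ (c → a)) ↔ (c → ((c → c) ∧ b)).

I

c → a = T → F = F
a ∨ (c → a) = F ∨ F = F
c → c = T → T = T
(c → c) ∧ b = T ∧ I = I
c → ((c → c) ∧ b) = T → I = I  [min(1, 1−1+½)]
(a ∨ (c → a)) ↔ (c → ((c → c) ∧ b)) = F ↔ I = I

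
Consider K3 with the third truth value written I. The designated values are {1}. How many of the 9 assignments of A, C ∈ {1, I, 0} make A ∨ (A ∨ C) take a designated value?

Of the 9 assignments, 5 give a value in {1}.

5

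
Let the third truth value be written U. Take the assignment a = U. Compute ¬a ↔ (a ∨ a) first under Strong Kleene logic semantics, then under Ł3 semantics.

U; ⊤

In Strong Kleene logic: ¬a = ¬U = U
a ∨ a = U ∨ U = U
¬a ↔ (a ∨ a) = U ↔ U = U
In Ł3: ¬a = ¬U = U
a ∨ a = U ∨ U = U
¬a ↔ (a ∨ a) = U ↔ U = ⊤  [1 − |½−½|]
They differ because Strong Kleene logic and Ł3 treat U differently under implication.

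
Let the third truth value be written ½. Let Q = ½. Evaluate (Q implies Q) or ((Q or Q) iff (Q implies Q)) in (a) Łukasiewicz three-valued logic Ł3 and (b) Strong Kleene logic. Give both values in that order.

1; ½

In Łukasiewicz three-valued logic Ł3: Q implies Q = ½ implies ½ = 1
Q or Q = ½ or ½ = ½
Q implies Q = ½ implies ½ = 1
(Q or Q) iff (Q implies Q) = ½ iff 1 = ½
(Q implies Q) or ((Q or Q) iff (Q implies Q)) = 1 or ½ = 1
In Strong Kleene logic: Q implies Q = ½ implies ½ = ½  [not ½ or ½]
Q or Q = ½ or ½ = ½
Q implies Q = ½ implies ½ = ½
(Q or Q) iff (Q implies Q) = ½ iff ½ = ½
(Q implies Q) or ((Q or Q) iff (Q implies Q)) = ½ or ½ = ½
They differ because Łukasiewicz three-valued logic Ł3 and Strong Kleene logic treat ½ differently under implication.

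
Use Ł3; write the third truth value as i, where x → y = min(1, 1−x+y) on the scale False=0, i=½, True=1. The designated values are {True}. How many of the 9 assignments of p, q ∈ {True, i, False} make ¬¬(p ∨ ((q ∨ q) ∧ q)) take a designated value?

5

Of the 9 assignments, 5 give a value in {True}.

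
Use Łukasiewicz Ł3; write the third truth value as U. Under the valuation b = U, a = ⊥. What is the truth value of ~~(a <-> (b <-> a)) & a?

⊥

b <-> a = U <-> ⊥ = U
a <-> (b <-> a) = ⊥ <-> U = U
~(a <-> (b <-> a)) = ~U = U
~~(a <-> (b <-> a)) = ~U = U
~~(a <-> (b <-> a)) & a = U & ⊥ = ⊥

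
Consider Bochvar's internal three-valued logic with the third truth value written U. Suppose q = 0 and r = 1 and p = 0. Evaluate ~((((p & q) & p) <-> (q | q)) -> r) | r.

p & q = 0 & 0 = 0
(p & q) & p = 0 & 0 = 0
q | q = 0 | 0 = 0
((p & q) & p) <-> (q | q) = 0 <-> 0 = 1
(((p & q) & p) <-> (q | q)) -> r = 1 -> 1 = 1
~((((p & q) & p) <-> (q | q)) -> r) = ~1 = 0
~((((p & q) & p) <-> (q | q)) -> r) | r = 0 | 1 = 1

1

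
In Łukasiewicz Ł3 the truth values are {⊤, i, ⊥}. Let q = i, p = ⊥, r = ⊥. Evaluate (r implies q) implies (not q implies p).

i

r implies q = ⊥ implies i = ⊤  [min(1, 1−0+½)]
not q = not i = i
not q implies p = i implies ⊥ = i
(r implies q) implies (not q implies p) = ⊤ implies i = i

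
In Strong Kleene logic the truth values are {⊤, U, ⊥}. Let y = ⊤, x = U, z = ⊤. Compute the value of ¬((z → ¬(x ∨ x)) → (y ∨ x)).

⊥

x ∨ x = U ∨ U = U
¬(x ∨ x) = ¬U = U
z → ¬(x ∨ x) = ⊤ → U = U
y ∨ x = ⊤ ∨ U = ⊤
(z → ¬(x ∨ x)) → (y ∨ x) = U → ⊤ = ⊤
¬((z → ¬(x ∨ x)) → (y ∨ x)) = ¬⊤ = ⊥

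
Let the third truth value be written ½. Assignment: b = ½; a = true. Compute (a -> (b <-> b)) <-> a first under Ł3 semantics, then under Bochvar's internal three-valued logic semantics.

In Ł3: b <-> b = ½ <-> ½ = true
a -> (b <-> b) = true -> true = true
(a -> (b <-> b)) <-> a = true <-> true = true
In Bochvar's internal three-valued logic: b <-> b = ½ <-> ½ = ½
a -> (b <-> b) = true -> ½ = ½  [any arg is the third value ⇒ result is the third value]
(a -> (b <-> b)) <-> a = ½ <-> true = ½
They differ because Ł3 and Bochvar's internal three-valued logic treat ½ differently under the binary connectives.

true; ½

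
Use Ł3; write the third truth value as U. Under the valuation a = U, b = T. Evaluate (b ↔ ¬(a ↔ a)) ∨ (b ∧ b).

T

a ↔ a = U ↔ U = T  [1 − |½−½|]
¬(a ↔ a) = ¬T = F
b ↔ ¬(a ↔ a) = T ↔ F = F
b ∧ b = T ∧ T = T
(b ↔ ¬(a ↔ a)) ∨ (b ∧ b) = F ∨ T = T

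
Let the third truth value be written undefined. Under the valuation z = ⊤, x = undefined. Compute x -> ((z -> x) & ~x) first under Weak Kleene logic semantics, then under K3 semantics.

In Weak Kleene logic: z -> x = ⊤ -> undefined = undefined  [any arg is the third value ⇒ result is the third value]
~x = ~undefined = undefined
(z -> x) & ~x = undefined & undefined = undefined
x -> ((z -> x) & ~x) = undefined -> undefined = undefined
In K3: z -> x = ⊤ -> undefined = undefined  [~⊤ | undefined]
~x = ~undefined = undefined
(z -> x) & ~x = undefined & undefined = undefined
x -> ((z -> x) & ~x) = undefined -> undefined = undefined

undefined; undefined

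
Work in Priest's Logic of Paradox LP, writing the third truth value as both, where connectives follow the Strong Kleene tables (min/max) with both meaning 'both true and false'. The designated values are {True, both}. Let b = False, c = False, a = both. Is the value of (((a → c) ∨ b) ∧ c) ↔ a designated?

a → c = both → False = both  [¬both ∨ False]
(a → c) ∨ b = both ∨ False = both
((a → c) ∨ b) ∧ c = both ∧ False = False
(((a → c) ∨ b) ∧ c) ↔ a = False ↔ both = both
both ∈ {True, both}.

Yes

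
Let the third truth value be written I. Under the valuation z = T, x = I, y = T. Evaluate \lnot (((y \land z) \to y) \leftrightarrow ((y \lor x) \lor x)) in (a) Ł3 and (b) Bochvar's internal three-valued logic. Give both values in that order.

In Ł3: y \land z = T \land T = T
(y \land z) \to y = T \to T = T
y \lor x = T \lor I = T
(y \lor x) \lor x = T \lor I = T
((y \land z) \to y) \leftrightarrow ((y \lor x) \lor x) = T \leftrightarrow T = T
\lnot (((y \land z) \to y) \leftrightarrow ((y \lor x) \lor x)) = \lnot T = F
In Bochvar's internal three-valued logic: y \land z = T \land T = T
(y \land z) \to y = T \to T = T
y \lor x = T \lor I = I
(y \lor x) \lor x = I \lor I = I
((y \land z) \to y) \leftrightarrow ((y \lor x) \lor x) = T \leftrightarrow I = I
\lnot (((y \land z) \to y) \leftrightarrow ((y \lor x) \lor x)) = \lnot I = I
They differ because Ł3 and Bochvar's internal three-valued logic treat I differently under the binary connectives.

F; I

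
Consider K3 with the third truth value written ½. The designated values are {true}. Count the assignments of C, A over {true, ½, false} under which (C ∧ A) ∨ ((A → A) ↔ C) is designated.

Designated under: (C=true, A=true); (C=true, A=false).

2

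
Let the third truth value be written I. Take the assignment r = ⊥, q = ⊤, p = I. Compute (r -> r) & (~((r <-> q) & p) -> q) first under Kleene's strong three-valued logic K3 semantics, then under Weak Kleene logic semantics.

⊤; I

In Kleene's strong three-valued logic K3: r -> r = ⊥ -> ⊥ = ⊤
r <-> q = ⊥ <-> ⊤ = ⊥
(r <-> q) & p = ⊥ & I = ⊥
~((r <-> q) & p) = ~⊥ = ⊤
~((r <-> q) & p) -> q = ⊤ -> ⊤ = ⊤
(r -> r) & (~((r <-> q) & p) -> q) = ⊤ & ⊤ = ⊤
In Weak Kleene logic: r -> r = ⊥ -> ⊥ = ⊤
r <-> q = ⊥ <-> ⊤ = ⊥
(r <-> q) & p = ⊥ & I = I
~((r <-> q) & p) = ~I = I
~((r <-> q) & p) -> q = I -> ⊤ = I  [any arg is the third value ⇒ result is the third value]
(r -> r) & (~((r <-> q) & p) -> q) = ⊤ & I = I
They differ because Kleene's strong three-valued logic K3 and Weak Kleene logic treat I differently under the binary connectives.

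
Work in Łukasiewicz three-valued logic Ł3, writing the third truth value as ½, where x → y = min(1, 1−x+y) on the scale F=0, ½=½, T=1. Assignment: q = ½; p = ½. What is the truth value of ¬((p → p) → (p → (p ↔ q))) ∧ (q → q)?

F

p → p = ½ → ½ = T  [min(1, 1−½+½)]
p ↔ q = ½ ↔ ½ = T
p → (p ↔ q) = ½ → T = T
(p → p) → (p → (p ↔ q)) = T → T = T
¬((p → p) → (p → (p ↔ q))) = ¬T = F
q → q = ½ → ½ = T
¬((p → p) → (p → (p ↔ q))) ∧ (q → q) = F ∧ T = F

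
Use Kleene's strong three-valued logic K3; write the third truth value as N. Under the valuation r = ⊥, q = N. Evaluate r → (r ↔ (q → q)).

⊤

q → q = N → N = N
r ↔ (q → q) = ⊥ ↔ N = N
r → (r ↔ (q → q)) = ⊥ → N = ⊤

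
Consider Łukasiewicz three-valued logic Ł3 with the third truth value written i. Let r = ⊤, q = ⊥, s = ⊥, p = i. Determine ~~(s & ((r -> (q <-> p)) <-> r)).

q <-> p = ⊥ <-> i = i  [1 − |0−½|]
r -> (q <-> p) = ⊤ -> i = i
(r -> (q <-> p)) <-> r = i <-> ⊤ = i
s & ((r -> (q <-> p)) <-> r) = ⊥ & i = ⊥
~(s & ((r -> (q <-> p)) <-> r)) = ~⊥ = ⊤
~~(s & ((r -> (q <-> p)) <-> r)) = ~⊤ = ⊥

⊥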